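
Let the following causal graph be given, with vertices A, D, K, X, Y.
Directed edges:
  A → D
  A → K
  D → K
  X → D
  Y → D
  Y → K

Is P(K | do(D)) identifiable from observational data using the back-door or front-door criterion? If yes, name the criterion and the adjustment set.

desc(D)\{D}={K}; candidates ⊆ {A,X,Y}.
size 0: {}; under {} D still reaches {A,K,X,Y} ∋ K.
size 1: {A}, {X}, {Y}; under {A} D still reaches {K,X,Y} ∋ K.
{A,Y}: D⊥K given {A,Y} in G with D→· removed — back-door holds.
P(K|do(D)) = Σ_{A,Y} P(K|D,A,Y)·P(A,Y).

P(K|do(D)): backdoor, adjust for {A, Y}.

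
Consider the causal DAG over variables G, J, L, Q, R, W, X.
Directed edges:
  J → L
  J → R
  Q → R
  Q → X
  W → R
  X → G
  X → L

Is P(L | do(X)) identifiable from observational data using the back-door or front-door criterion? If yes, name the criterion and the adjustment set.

P(L|do(X)): backdoor, adjust for ∅.

desc(X)\{X}={G,L}; candidates ⊆ {J,Q,R,W}.
∅: X⊥L given ∅ in G with X→· removed — back-door holds.
P(L|do(X)) = P(L|X) — no adjustment needed.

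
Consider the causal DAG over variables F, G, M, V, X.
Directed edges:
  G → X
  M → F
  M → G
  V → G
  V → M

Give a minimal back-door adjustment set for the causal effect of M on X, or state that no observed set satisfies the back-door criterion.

M→X: minimal back-door set {V}.

desc(M)\{M}={F,G,X}; candidates ⊆ {V}.
size 0: {}; under {} M still reaches {G,V,X} ∋ X.
{V}: M⊥X given {V} in G with M→· removed — back-door holds.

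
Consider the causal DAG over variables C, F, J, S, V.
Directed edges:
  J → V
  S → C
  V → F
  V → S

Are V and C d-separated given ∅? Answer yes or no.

Bayes-Ball from V | ∅ reaches {C,F,J,S}.
C ∈ reach(V|∅) ⇒ V ⊥̸ C | ∅.

No — V and C are d-connected given ∅.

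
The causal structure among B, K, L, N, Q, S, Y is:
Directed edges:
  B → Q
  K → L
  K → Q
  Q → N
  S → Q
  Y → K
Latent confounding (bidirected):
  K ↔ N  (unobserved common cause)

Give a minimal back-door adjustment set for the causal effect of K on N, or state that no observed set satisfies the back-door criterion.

K→N: no observed back-door set.

desc(K)\{K}={L,N,Q}; candidates ⊆ {B,S,Y}.
K↔N: latent back-door arc(s) into K.
size 0: {}; under {} K still reaches {N,Y} ∋ N.
size 1: {B}, {S}, {Y}; under {B} K still reaches {N,Y} ∋ N.
size 2: {B,S}, {B,Y}, {S,Y}; under {B,S} K still reaches {N,Y} ∋ N.
K↔N cannot be blocked by any observed set — no back-door set.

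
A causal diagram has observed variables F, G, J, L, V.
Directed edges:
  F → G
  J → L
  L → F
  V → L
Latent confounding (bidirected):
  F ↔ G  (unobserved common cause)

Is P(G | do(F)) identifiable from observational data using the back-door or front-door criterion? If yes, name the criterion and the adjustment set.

P(G|do(F)): not identifiable (no BD/FD set).

desc(F)\{F}={G}; candidates ⊆ {J,L,V}.
F↔G: latent back-door arc(s) into F.
size 0: {}; under {} F still reaches {G,J,L,V} ∋ G.
size 1: {J}, {L}, {V}; under {J} F still reaches {G,L,V} ∋ G.
size 2: {J,L}, {J,V}, {L,V}; under {J,L} F still reaches {G} ∋ G.
F↔G cannot be blocked by any observed set — no back-door set.
No mediator lies on a directed F→…→G path.
Neither criterion identifies P(G|do(F)) in this graph.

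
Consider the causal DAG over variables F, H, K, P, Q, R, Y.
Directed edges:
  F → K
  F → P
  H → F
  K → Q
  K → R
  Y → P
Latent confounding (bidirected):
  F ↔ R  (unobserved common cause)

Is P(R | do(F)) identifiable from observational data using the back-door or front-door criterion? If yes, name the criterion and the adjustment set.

desc(F)\{F}={K,P,Q,R}; candidates ⊆ {H,Y}.
F↔R: latent back-door arc(s) into F.
size 0: {}; under {} F still reaches {H,R} ∋ R.
size 1: {H}, {Y}; under {H} F still reaches {R} ∋ R.
size 2: {H,Y}; under {H,Y} F still reaches {R} ∋ R.
F↔R cannot be blocked by any observed set — no back-door set.
{K}: (i) intercepts every directed F→R path; (ii) no back-door F→{K}; (iii) {F} blocks every back-door {K}→R. Front-door holds.
P(R|do(F)) = Σ_{K} P(K|F) Σ_{F'} P(R|K,F')P(F').

P(R|do(F)): frontdoor, adjust for {K}.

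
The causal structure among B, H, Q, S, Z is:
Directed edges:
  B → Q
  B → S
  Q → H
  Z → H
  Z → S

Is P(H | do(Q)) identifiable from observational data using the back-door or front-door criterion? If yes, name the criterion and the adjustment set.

desc(Q)\{Q}={H}; candidates ⊆ {B,S,Z}.
∅: Q⊥H given ∅ in G with Q→· removed — back-door holds.
P(H|do(Q)) = P(H|Q) — no adjustment needed.

P(H|do(Q)): backdoor, adjust for ∅.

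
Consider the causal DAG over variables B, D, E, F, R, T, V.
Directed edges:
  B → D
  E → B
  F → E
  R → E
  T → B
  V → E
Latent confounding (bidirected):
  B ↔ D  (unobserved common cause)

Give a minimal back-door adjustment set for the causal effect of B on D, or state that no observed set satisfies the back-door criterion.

desc(B)\{B}={D}; candidates ⊆ {E,F,R,T,V}.
B↔D: latent back-door arc(s) into B.
size 0: {}; under {} B still reaches {D,E,F,R,T,V} ∋ D.
size 1: {E}, {F}, {R} …(+2); under {E} B still reaches {D,T} ∋ D.
size 2: {E,F}, {E,R}, {E,T} …(+7); under {E,F} B still reaches {D,T} ∋ D.
B↔D cannot be blocked by any observed set — no back-door set.

B→D: no observed back-door set.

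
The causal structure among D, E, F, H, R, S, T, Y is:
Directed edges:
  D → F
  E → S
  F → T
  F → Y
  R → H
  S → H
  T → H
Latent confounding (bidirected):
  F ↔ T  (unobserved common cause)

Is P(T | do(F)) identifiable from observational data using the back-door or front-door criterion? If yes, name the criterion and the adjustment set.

P(T|do(F)): not identifiable (no BD/FD set).

desc(F)\{F}={H,T,Y}; candidates ⊆ {D,E,R,S}.
F↔T: latent back-door arc(s) into F.
size 0: {}; under {} F still reaches {D,H,T} ∋ T.
size 1: {D}, {E}, {R} …(+1); under {D} F still reaches {H,T} ∋ T.
size 2: {D,E}, {D,R}, {D,S} …(+3); under {D,E} F still reaches {H,T} ∋ T.
F↔T cannot be blocked by any observed set — no back-door set.
No mediator lies on a directed F→…→T path.
Neither criterion identifies P(T|do(F)) in this graph.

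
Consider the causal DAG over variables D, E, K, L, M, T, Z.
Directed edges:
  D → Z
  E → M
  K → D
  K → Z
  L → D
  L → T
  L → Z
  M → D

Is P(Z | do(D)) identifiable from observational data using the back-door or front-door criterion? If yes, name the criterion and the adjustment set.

desc(D)\{D}={Z}; candidates ⊆ {E,K,L,M,T}.
size 0: {}; under {} D still reaches {E,K,L,M,T,Z} ∋ Z.
size 1: {E}, {K}, {L} …(+2); under {E} D still reaches {K,L,M,T,Z} ∋ Z.
{K,L}: D⊥Z given {K,L} in G with D→· removed — back-door holds.
P(Z|do(D)) = Σ_{K,L} P(Z|D,K,L)·P(K,L).

P(Z|do(D)): backdoor, adjust for {K, L}.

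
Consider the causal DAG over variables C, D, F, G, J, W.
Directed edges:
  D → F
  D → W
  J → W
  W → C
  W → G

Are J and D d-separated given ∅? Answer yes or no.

Yes — J ⊥ D | ∅.

Bayes-Ball from J | ∅ reaches {C,G,W}.
D ∉ reach(J|∅) ⇒ J ⊥ D | ∅.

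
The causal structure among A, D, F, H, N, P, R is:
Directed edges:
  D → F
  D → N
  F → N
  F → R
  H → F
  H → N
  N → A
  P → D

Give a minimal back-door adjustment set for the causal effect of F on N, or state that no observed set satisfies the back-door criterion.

F→N: minimal back-door set {D, H}.

desc(F)\{F}={A,N,R}; candidates ⊆ {D,H,P}.
size 0: {}; under {} F still reaches {A,D,H,N,P} ∋ N.
size 1: {D}, {H}, {P}; under {D} F still reaches {A,H,N} ∋ N.
{D,H}: F⊥N given {D,H} in G with F→· removed — back-door holds.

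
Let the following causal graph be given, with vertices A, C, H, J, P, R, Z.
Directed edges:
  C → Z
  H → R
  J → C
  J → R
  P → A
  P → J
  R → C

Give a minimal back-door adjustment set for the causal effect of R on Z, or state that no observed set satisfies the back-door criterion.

R→Z: minimal back-door set {J}.

desc(R)\{R}={C,Z}; candidates ⊆ {A,H,J,P}.
size 0: {}; under {} R still reaches {A,C,H,J,P,Z} ∋ Z.
{J}: R⊥Z given {J} in G with R→· removed — back-door holds.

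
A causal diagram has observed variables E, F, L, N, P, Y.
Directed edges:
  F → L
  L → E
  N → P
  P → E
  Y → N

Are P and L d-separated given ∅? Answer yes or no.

Yes — P ⊥ L | ∅.

Bayes-Ball from P | ∅ reaches {E,N,Y}.
L ∉ reach(P|∅) ⇒ P ⊥ L | ∅.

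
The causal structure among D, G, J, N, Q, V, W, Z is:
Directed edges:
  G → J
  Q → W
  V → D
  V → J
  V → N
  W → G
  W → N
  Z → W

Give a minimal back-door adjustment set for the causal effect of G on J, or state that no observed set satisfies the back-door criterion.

G→J: minimal back-door set ∅.

desc(G)\{G}={J}; candidates ⊆ {D,N,Q,V,W,Z}.
∅: G⊥J given ∅ in G with G→· removed — back-door holds.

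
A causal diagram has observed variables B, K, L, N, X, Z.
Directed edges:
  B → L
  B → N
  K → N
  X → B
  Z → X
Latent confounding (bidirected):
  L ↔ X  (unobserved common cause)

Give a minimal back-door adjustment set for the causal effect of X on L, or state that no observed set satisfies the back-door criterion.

desc(X)\{X}={B,L,N}; candidates ⊆ {K,Z}.
X↔L: latent back-door arc(s) into X.
size 0: {}; under {} X still reaches {L,Z} ∋ L.
size 1: {K}, {Z}; under {K} X still reaches {L,Z} ∋ L.
size 2: {K,Z}; under {K,Z} X still reaches {L} ∋ L.
X↔L cannot be blocked by any observed set — no back-door set.

X→L: no observed back-door set.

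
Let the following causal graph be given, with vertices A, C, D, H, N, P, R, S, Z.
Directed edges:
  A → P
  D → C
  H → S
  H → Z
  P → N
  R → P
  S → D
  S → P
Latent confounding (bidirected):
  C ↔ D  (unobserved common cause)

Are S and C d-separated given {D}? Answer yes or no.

Bayes-Ball from S | {D} reaches {C,H,N,P,Z}.
C ∈ reach(S|{D}) ⇒ S ⊥̸ C | {D}.

No — S and C are d-connected given {D}.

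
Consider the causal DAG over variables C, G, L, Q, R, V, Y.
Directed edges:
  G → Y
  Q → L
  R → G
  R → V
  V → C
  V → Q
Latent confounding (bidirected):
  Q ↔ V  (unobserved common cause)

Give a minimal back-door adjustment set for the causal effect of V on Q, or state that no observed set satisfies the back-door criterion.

V→Q: no observed back-door set.

desc(V)\{V}={C,L,Q}; candidates ⊆ {G,R,Y}.
V↔Q: latent back-door arc(s) into V.
size 0: {}; under {} V still reaches {G,L,Q,R,Y} ∋ Q.
size 1: {G}, {R}, {Y}; under {G} V still reaches {L,Q,R} ∋ Q.
size 2: {G,R}, {G,Y}, {R,Y}; under {G,R} V still reaches {L,Q} ∋ Q.
V↔Q cannot be blocked by any observed set — no back-door set.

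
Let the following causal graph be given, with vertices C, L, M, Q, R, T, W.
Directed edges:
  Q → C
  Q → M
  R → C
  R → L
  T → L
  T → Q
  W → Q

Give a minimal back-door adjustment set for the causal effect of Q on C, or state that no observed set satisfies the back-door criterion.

Q→C: minimal back-door set ∅.

desc(Q)\{Q}={C,M}; candidates ⊆ {L,R,T,W}.
∅: Q⊥C given ∅ in G with Q→· removed — back-door holds.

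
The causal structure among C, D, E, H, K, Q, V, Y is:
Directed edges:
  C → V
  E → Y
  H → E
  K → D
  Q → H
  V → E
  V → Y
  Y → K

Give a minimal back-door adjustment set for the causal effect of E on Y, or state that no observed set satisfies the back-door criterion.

desc(E)\{E}={D,K,Y}; candidates ⊆ {C,H,Q,V}.
size 0: {}; under {} E still reaches {C,D,H,K,Q,V,Y} ∋ Y.
{V}: E⊥Y given {V} in G with E→· removed — back-door holds.

E→Y: minimal back-door set {V}.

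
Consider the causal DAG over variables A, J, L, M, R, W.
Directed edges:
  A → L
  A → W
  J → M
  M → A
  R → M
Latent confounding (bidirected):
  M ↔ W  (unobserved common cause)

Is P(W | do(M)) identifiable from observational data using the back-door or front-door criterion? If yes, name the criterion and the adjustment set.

desc(M)\{M}={A,L,W}; candidates ⊆ {J,R}.
M↔W: latent back-door arc(s) into M.
size 0: {}; under {} M still reaches {J,R,W} ∋ W.
size 1: {J}, {R}; under {J} M still reaches {R,W} ∋ W.
size 2: {J,R}; under {J,R} M still reaches {W} ∋ W.
M↔W cannot be blocked by any observed set — no back-door set.
{A}: (i) intercepts every directed M→W path; (ii) no back-door M→{A}; (iii) {M} blocks every back-door {A}→W. Front-door holds.
P(W|do(M)) = Σ_{A} P(A|M) Σ_{M'} P(W|A,M')P(M').

P(W|do(M)): frontdoor, adjust for {A}.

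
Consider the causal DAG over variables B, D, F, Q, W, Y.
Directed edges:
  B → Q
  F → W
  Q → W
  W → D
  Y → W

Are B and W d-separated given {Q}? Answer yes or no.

Bayes-Ball from B | {Q} reaches ∅.
W ∉ reach(B|{Q}) ⇒ B ⊥ W | {Q}.

Yes — B ⊥ W | {Q}.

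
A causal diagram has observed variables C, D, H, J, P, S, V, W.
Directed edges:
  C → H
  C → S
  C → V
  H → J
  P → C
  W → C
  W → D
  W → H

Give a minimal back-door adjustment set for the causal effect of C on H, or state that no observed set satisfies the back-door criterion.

desc(C)\{C}={H,J,S,V}; candidates ⊆ {D,P,W}.
size 0: {}; under {} C still reaches {D,H,J,P,W} ∋ H.
{W}: C⊥H given {W} in G with C→· removed — back-door holds.

C→H: minimal back-door set {W}.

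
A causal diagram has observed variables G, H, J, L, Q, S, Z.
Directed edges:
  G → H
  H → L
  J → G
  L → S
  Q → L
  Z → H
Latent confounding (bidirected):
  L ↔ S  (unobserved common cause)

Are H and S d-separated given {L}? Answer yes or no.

Bayes-Ball from H | {L} reaches {G,J,Q,S,Z}.
S ∈ reach(H|{L}) ⇒ H ⊥̸ S | {L}.

No — H and S are d-connected given {L}.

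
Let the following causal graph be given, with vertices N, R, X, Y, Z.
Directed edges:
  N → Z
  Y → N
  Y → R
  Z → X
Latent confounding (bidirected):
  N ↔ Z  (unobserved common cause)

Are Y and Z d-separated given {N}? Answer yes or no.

Bayes-Ball from Y | {N} reaches {R,X,Z}.
Z ∈ reach(Y|{N}) ⇒ Y ⊥̸ Z | {N}.

No — Y and Z are d-connected given {N}.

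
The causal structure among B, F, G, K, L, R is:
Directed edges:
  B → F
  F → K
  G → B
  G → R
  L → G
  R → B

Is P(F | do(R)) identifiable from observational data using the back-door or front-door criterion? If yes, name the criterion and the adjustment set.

P(F|do(R)): backdoor, adjust for {G}.

desc(R)\{R}={B,F,K}; candidates ⊆ {G,L}.
size 0: {}; under {} R still reaches {B,F,G,K,L} ∋ F.
{G}: R⊥F given {G} in G with R→· removed — back-door holds.
P(F|do(R)) = Σ_{G} P(F|R,G)·P(G).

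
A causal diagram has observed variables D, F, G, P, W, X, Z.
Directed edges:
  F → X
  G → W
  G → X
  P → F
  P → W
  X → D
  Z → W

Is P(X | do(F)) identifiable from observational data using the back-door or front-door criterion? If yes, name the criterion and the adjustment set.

P(X|do(F)): backdoor, adjust for ∅.

desc(F)\{F}={D,X}; candidates ⊆ {G,P,W,Z}.
∅: F⊥X given ∅ in G with F→· removed — back-door holds.
P(X|do(F)) = P(X|F) — no adjustment needed.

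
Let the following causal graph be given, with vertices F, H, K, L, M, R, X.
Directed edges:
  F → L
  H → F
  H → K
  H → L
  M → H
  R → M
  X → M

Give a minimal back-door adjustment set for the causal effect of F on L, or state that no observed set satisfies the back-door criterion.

desc(F)\{F}={L}; candidates ⊆ {H,K,M,R,X}.
size 0: {}; under {} F still reaches {H,K,L,M,R,X} ∋ L.
{H}: F⊥L given {H} in G with F→· removed — back-door holds.

F→L: minimal back-door set {H}.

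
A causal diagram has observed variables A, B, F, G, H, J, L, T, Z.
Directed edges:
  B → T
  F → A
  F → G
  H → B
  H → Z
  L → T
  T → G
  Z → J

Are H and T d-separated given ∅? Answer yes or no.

No — H and T are d-connected given ∅.

Bayes-Ball from H | ∅ reaches {B,G,J,T,Z}.
T ∈ reach(H|∅) ⇒ H ⊥̸ T | ∅.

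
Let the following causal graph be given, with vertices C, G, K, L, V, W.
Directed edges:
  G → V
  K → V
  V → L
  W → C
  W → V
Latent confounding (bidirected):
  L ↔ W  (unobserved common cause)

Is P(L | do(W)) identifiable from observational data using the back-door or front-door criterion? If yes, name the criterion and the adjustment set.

desc(W)\{W}={C,L,V}; candidates ⊆ {G,K}.
W↔L: latent back-door arc(s) into W.
size 0: {}; under {} W still reaches {L} ∋ L.
size 1: {G}, {K}; under {G} W still reaches {L} ∋ L.
size 2: {G,K}; under {G,K} W still reaches {L} ∋ L.
W↔L cannot be blocked by any observed set — no back-door set.
{V}: (i) intercepts every directed W→L path; (ii) no back-door W→{V}; (iii) {W} blocks every back-door {V}→L. Front-door holds.
P(L|do(W)) = Σ_{V} P(V|W) Σ_{W'} P(L|V,W')P(W').

P(L|do(W)): frontdoor, adjust for {V}.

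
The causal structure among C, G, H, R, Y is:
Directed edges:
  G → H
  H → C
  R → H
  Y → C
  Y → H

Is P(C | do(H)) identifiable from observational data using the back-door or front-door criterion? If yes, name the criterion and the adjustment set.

P(C|do(H)): backdoor, adjust for {Y}.

desc(H)\{H}={C}; candidates ⊆ {G,R,Y}.
size 0: {}; under {} H still reaches {C,G,R,Y} ∋ C.
{Y}: H⊥C given {Y} in G with H→· removed — back-door holds.
P(C|do(H)) = Σ_{Y} P(C|H,Y)·P(Y).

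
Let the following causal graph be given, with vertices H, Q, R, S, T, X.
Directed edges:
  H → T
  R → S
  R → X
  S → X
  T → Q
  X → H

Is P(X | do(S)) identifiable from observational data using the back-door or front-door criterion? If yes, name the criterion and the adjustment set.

P(X|do(S)): backdoor, adjust for {R}.

desc(S)\{S}={H,Q,T,X}; candidates ⊆ {R}.
size 0: {}; under {} S still reaches {H,Q,R,T,X} ∋ X.
{R}: S⊥X given {R} in G with S→· removed — back-door holds.
P(X|do(S)) = Σ_{R} P(X|S,R)·P(R).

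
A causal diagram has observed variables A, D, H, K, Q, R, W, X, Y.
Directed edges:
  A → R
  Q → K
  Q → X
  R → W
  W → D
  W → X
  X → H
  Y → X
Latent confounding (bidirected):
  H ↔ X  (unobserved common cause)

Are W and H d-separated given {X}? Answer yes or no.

Bayes-Ball from W | {X} reaches {A,D,H,K,Q,R,Y}.
H ∈ reach(W|{X}) ⇒ W ⊥̸ H | {X}.

No — W and H are d-connected given {X}.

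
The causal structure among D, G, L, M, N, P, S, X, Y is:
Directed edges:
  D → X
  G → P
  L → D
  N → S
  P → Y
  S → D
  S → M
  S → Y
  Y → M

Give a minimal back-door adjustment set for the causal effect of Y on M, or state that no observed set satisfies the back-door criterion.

desc(Y)\{Y}={M}; candidates ⊆ {D,G,L,N,P,S,X}.
size 0: {}; under {} Y still reaches {D,G,M,N,P,S,X} ∋ M.
{S}: Y⊥M given {S} in G with Y→· removed — back-door holds.

Y→M: minimal back-door set {S}.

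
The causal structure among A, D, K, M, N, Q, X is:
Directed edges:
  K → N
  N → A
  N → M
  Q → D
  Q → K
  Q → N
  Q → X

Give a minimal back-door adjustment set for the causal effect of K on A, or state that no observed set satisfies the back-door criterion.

desc(K)\{K}={A,M,N}; candidates ⊆ {D,Q,X}.
size 0: {}; under {} K still reaches {A,D,M,N,Q,X} ∋ A.
{Q}: K⊥A given {Q} in G with K→· removed — back-door holds.

K→A: minimal back-door set {Q}.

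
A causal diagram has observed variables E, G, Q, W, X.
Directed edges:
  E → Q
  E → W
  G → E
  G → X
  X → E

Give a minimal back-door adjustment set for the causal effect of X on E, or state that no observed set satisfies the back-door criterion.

desc(X)\{X}={E,Q,W}; candidates ⊆ {G}.
size 0: {}; under {} X still reaches {E,G,Q,W} ∋ E.
{G}: X⊥E given {G} in G with X→· removed — back-door holds.

X→E: minimal back-door set {G}.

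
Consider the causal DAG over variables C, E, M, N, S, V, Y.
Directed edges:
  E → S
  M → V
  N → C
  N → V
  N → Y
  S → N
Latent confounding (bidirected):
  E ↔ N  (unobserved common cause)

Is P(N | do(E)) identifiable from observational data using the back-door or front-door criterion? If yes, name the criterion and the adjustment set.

P(N|do(E)): frontdoor, adjust for {S}.

desc(E)\{E}={C,N,S,V,Y}; candidates ⊆ {M}.
E↔N: latent back-door arc(s) into E.
size 0: {}; under {} E still reaches {C,N,V,Y} ∋ N.
size 1: {M}; under {M} E still reaches {C,N,V,Y} ∋ N.
E↔N cannot be blocked by any observed set — no back-door set.
{S}: (i) intercepts every directed E→N path; (ii) no back-door E→{S}; (iii) {E} blocks every back-door {S}→N. Front-door holds.
P(N|do(E)) = Σ_{S} P(S|E) Σ_{E'} P(N|S,E')P(E').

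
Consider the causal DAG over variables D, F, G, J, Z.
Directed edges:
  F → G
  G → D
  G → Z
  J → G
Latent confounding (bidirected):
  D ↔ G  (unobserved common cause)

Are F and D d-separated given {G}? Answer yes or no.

Bayes-Ball from F | {G} reaches {D,J}.
D ∈ reach(F|{G}) ⇒ F ⊥̸ D | {G}.

No — F and D are d-connected given {G}.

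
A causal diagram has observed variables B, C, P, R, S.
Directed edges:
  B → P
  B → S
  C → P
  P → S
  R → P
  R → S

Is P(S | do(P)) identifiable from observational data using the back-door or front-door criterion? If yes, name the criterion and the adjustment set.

P(S|do(P)): backdoor, adjust for {B, R}.

desc(P)\{P}={S}; candidates ⊆ {B,C,R}.
size 0: {}; under {} P still reaches {B,C,R,S} ∋ S.
size 1: {B}, {C}, {R}; under {B} P still reaches {C,R,S} ∋ S.
{B,R}: P⊥S given {B,R} in G with P→· removed — back-door holds.
P(S|do(P)) = Σ_{B,R} P(S|P,B,R)·P(B,R).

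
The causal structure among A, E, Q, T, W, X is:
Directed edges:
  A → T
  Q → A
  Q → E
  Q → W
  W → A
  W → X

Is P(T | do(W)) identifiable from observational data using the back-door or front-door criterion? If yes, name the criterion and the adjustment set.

P(T|do(W)): backdoor, adjust for {Q}.

desc(W)\{W}={A,T,X}; candidates ⊆ {E,Q}.
size 0: {}; under {} W still reaches {A,E,Q,T} ∋ T.
{Q}: W⊥T given {Q} in G with W→· removed — back-door holds.
P(T|do(W)) = Σ_{Q} P(T|W,Q)·P(Q).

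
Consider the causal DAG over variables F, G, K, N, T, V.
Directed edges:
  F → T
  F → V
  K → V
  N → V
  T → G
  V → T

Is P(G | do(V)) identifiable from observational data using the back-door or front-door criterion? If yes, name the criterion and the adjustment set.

P(G|do(V)): backdoor, adjust for {F}.

desc(V)\{V}={G,T}; candidates ⊆ {F,K,N}.
size 0: {}; under {} V still reaches {F,G,K,N,T} ∋ G.
{F}: V⊥G given {F} in G with V→· removed — back-door holds.
P(G|do(V)) = Σ_{F} P(G|V,F)·P(F).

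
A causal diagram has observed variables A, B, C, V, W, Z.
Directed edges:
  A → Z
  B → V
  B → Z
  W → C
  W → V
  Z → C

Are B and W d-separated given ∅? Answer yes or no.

Bayes-Ball from B | ∅ reaches {C,V,Z}.
W ∉ reach(B|∅) ⇒ B ⊥ W | ∅.

Yes — B ⊥ W | ∅.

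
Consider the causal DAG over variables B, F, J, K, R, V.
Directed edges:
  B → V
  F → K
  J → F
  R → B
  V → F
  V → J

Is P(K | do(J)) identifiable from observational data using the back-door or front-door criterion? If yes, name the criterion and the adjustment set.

desc(J)\{J}={F,K}; candidates ⊆ {B,R,V}.
size 0: {}; under {} J still reaches {B,F,K,R,V} ∋ K.
{V}: J⊥K given {V} in G with J→· removed — back-door holds.
P(K|do(J)) = Σ_{V} P(K|J,V)·P(V).

P(K|do(J)): backdoor, adjust for {V}.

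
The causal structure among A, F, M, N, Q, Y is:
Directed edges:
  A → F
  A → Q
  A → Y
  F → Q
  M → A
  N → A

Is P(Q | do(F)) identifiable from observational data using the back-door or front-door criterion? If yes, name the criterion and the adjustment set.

desc(F)\{F}={Q}; candidates ⊆ {A,M,N,Y}.
size 0: {}; under {} F still reaches {A,M,N,Q,Y} ∋ Q.
{A}: F⊥Q given {A} in G with F→· removed — back-door holds.
P(Q|do(F)) = Σ_{A} P(Q|F,A)·P(A).

P(Q|do(F)): backdoor, adjust for {A}.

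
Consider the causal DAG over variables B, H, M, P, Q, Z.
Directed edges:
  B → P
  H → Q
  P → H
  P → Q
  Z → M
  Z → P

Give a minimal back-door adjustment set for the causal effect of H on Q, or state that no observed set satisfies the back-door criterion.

H→Q: minimal back-door set {P}.

desc(H)\{H}={Q}; candidates ⊆ {B,M,P,Z}.
size 0: {}; under {} H still reaches {B,M,P,Q,Z} ∋ Q.
{P}: H⊥Q given {P} in G with H→· removed — back-door holds.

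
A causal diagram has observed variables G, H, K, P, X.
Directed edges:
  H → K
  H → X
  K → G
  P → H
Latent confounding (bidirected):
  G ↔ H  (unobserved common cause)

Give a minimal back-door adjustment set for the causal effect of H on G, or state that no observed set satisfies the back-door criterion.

H→G: no observed back-door set.

desc(H)\{H}={G,K,X}; candidates ⊆ {P}.
H↔G: latent back-door arc(s) into H.
size 0: {}; under {} H still reaches {G,P} ∋ G.
size 1: {P}; under {P} H still reaches {G} ∋ G.
H↔G cannot be blocked by any observed set — no back-door set.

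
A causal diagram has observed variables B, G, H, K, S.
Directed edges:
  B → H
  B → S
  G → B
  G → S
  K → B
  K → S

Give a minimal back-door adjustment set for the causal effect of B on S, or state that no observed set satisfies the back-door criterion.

B→S: minimal back-door set {G, K}.

desc(B)\{B}={H,S}; candidates ⊆ {G,K}.
size 0: {}; under {} B still reaches {G,K,S} ∋ S.
size 1: {G}, {K}; under {G} B still reaches {K,S} ∋ S.
{G,K}: B⊥S given {G,K} in G with B→· removed — back-door holds.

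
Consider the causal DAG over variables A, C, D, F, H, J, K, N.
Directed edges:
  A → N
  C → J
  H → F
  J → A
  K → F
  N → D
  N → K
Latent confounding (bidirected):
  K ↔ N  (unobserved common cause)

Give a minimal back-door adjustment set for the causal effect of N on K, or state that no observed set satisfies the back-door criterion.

desc(N)\{N}={D,F,K}; candidates ⊆ {A,C,H,J}.
N↔K: latent back-door arc(s) into N.
size 0: {}; under {} N still reaches {A,C,F,J,K} ∋ K.
size 1: {A}, {C}, {H} …(+1); under {A} N still reaches {F,K} ∋ K.
size 2: {A,C}, {A,H}, {A,J} …(+3); under {A,C} N still reaches {F,K} ∋ K.
N↔K cannot be blocked by any observed set — no back-door set.

N→K: no observed back-door set.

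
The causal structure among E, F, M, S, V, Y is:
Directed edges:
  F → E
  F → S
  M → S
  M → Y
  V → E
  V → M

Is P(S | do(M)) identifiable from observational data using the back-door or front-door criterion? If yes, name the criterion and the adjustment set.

desc(M)\{M}={S,Y}; candidates ⊆ {E,F,V}.
∅: M⊥S given ∅ in G with M→· removed — back-door holds.
P(S|do(M)) = P(S|M) — no adjustment needed.

P(S|do(M)): backdoor, adjust for ∅.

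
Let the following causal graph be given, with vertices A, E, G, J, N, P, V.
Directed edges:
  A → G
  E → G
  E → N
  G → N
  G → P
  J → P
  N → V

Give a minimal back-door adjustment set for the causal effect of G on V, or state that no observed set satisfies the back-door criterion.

G→V: minimal back-door set {E}.

desc(G)\{G}={N,P,V}; candidates ⊆ {A,E,J}.
size 0: {}; under {} G still reaches {A,E,N,V} ∋ V.
{E}: G⊥V given {E} in G with G→· removed — back-door holds.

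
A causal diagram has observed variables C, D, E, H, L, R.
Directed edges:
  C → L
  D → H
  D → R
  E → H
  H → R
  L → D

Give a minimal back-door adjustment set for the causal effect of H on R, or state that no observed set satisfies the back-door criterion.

desc(H)\{H}={R}; candidates ⊆ {C,D,E,L}.
size 0: {}; under {} H still reaches {C,D,E,L,R} ∋ R.
{D}: H⊥R given {D} in G with H→· removed — back-door holds.

H→R: minimal back-door set {D}.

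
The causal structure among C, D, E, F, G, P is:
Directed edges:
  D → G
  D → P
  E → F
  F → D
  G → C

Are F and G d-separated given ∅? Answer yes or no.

Bayes-Ball from F | ∅ reaches {C,D,E,G,P}.
G ∈ reach(F|∅) ⇒ F ⊥̸ G | ∅.

No — F and G are d-connected given ∅.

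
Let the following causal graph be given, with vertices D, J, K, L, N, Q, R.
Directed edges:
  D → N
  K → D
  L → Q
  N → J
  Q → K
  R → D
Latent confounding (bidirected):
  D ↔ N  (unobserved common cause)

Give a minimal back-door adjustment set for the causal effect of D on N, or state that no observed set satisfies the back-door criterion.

desc(D)\{D}={J,N}; candidates ⊆ {K,L,Q,R}.
D↔N: latent back-door arc(s) into D.
size 0: {}; under {} D still reaches {J,K,L,N,Q,R} ∋ N.
size 1: {K}, {L}, {Q} …(+1); under {K} D still reaches {J,N,R} ∋ N.
size 2: {K,L}, {K,Q}, {K,R} …(+3); under {K,L} D still reaches {J,N,R} ∋ N.
D↔N cannot be blocked by any observed set — no back-door set.

D→N: no observed back-door set.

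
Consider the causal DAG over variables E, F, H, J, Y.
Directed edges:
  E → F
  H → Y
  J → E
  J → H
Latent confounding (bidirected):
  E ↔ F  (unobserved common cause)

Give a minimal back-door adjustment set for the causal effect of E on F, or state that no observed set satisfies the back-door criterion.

desc(E)\{E}={F}; candidates ⊆ {H,J,Y}.
E↔F: latent back-door arc(s) into E.
size 0: {}; under {} E still reaches {F,H,J,Y} ∋ F.
size 1: {H}, {J}, {Y}; under {H} E still reaches {F,J} ∋ F.
size 2: {H,J}, {H,Y}, {J,Y}; under {H,J} E still reaches {F} ∋ F.
E↔F cannot be blocked by any observed set — no back-door set.

E→F: no observed back-door set.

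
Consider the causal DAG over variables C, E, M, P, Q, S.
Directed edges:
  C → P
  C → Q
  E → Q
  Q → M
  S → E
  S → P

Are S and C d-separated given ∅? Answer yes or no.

Yes — S ⊥ C | ∅.

Bayes-Ball from S | ∅ reaches {E,M,P,Q}.
C ∉ reach(S|∅) ⇒ S ⊥ C | ∅.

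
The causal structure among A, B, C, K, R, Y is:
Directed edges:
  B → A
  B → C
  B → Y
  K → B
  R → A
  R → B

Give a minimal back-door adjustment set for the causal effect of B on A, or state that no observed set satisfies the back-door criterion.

B→A: minimal back-door set {R}.

desc(B)\{B}={A,C,Y}; candidates ⊆ {K,R}.
size 0: {}; under {} B still reaches {A,K,R} ∋ A.
{R}: B⊥A given {R} in G with B→· removed — back-door holds.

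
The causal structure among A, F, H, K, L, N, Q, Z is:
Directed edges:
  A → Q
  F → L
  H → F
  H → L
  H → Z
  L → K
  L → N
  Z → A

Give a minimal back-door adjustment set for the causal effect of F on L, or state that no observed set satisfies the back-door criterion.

desc(F)\{F}={K,L,N}; candidates ⊆ {A,H,Q,Z}.
size 0: {}; under {} F still reaches {A,H,K,L,N,Q,Z} ∋ L.
{H}: F⊥L given {H} in G with F→· removed — back-door holds.

F→L: minimal back-door set {H}.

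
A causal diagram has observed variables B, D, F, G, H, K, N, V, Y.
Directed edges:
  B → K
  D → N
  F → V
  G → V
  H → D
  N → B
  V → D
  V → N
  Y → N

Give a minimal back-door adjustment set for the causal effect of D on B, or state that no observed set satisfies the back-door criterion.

D→B: minimal back-door set {V}.

desc(D)\{D}={B,K,N}; candidates ⊆ {F,G,H,V,Y}.
size 0: {}; under {} D still reaches {B,F,G,H,K,N,V} ∋ B.
{V}: D⊥B given {V} in G with D→· removed — back-door holds.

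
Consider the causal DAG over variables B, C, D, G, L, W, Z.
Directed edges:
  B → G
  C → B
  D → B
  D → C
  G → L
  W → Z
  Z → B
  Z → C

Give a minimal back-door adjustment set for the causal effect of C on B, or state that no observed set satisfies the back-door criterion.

C→B: minimal back-door set {D, Z}.

desc(C)\{C}={B,G,L}; candidates ⊆ {D,W,Z}.
size 0: {}; under {} C still reaches {B,D,G,L,W,Z} ∋ B.
size 1: {D}, {W}, {Z}; under {D} C still reaches {B,G,L,W,Z} ∋ B.
{D,Z}: C⊥B given {D,Z} in G with C→· removed — back-door holds.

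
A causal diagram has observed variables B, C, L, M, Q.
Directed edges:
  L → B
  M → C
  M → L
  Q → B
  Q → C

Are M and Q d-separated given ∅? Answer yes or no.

Bayes-Ball from M | ∅ reaches {B,C,L}.
Q ∉ reach(M|∅) ⇒ M ⊥ Q | ∅.

Yes — M ⊥ Q | ∅.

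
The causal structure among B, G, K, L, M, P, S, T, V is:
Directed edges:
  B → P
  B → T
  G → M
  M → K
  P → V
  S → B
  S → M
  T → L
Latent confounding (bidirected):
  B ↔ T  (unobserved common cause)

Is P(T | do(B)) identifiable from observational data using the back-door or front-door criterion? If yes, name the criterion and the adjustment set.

desc(B)\{B}={L,P,T,V}; candidates ⊆ {G,K,M,S}.
B↔T: latent back-door arc(s) into B.
size 0: {}; under {} B still reaches {K,L,M,S,T} ∋ T.
size 1: {G}, {K}, {M} …(+1); under {G} B still reaches {K,L,M,S,T} ∋ T.
size 2: {G,K}, {G,M}, {G,S} …(+3); under {G,K} B still reaches {L,M,S,T} ∋ T.
B↔T cannot be blocked by any observed set — no back-door set.
No mediator lies on a directed B→…→T path.
Neither criterion identifies P(T|do(B)) in this graph.

P(T|do(B)): not identifiable (no BD/FD set).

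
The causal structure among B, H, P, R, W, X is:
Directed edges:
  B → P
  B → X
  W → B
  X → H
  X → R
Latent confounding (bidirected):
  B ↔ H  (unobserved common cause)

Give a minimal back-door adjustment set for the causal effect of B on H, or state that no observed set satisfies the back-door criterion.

B→H: no observed back-door set.

desc(B)\{B}={H,P,R,X}; candidates ⊆ {W}.
B↔H: latent back-door arc(s) into B.
size 0: {}; under {} B still reaches {H,W} ∋ H.
size 1: {W}; under {W} B still reaches {H} ∋ H.
B↔H cannot be blocked by any observed set — no back-door set.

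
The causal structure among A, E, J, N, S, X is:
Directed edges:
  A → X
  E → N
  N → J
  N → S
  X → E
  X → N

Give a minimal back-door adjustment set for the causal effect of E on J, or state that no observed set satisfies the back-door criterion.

desc(E)\{E}={J,N,S}; candidates ⊆ {A,X}.
size 0: {}; under {} E still reaches {A,J,N,S,X} ∋ J.
{X}: E⊥J given {X} in G with E→· removed — back-door holds.

E→J: minimal back-door set {X}.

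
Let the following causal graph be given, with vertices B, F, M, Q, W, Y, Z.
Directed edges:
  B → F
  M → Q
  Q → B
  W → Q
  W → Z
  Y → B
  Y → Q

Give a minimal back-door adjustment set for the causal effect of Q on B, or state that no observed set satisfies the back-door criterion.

Q→B: minimal back-door set {Y}.

desc(Q)\{Q}={B,F}; candidates ⊆ {M,W,Y,Z}.
size 0: {}; under {} Q still reaches {B,F,M,W,Y,Z} ∋ B.
{Y}: Q⊥B given {Y} in G with Q→· removed — back-door holds.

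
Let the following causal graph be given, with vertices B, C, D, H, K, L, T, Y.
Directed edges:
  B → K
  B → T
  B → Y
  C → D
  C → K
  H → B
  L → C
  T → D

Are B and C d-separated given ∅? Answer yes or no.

Bayes-Ball from B | ∅ reaches {D,H,K,T,Y}.
C ∉ reach(B|∅) ⇒ B ⊥ C | ∅.

Yes — B ⊥ C | ∅.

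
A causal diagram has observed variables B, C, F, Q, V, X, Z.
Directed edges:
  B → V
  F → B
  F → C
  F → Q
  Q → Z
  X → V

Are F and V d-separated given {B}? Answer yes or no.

Yes — F ⊥ V | {B}.

Bayes-Ball from F | {B} reaches {C,Q,Z}.
V ∉ reach(F|{B}) ⇒ F ⊥ V | {B}.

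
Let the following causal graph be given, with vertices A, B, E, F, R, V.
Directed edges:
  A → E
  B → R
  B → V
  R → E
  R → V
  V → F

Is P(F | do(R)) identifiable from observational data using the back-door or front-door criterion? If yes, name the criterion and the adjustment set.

P(F|do(R)): backdoor, adjust for {B}.

desc(R)\{R}={E,F,V}; candidates ⊆ {A,B}.
size 0: {}; under {} R still reaches {B,F,V} ∋ F.
{B}: R⊥F given {B} in G with R→· removed — back-door holds.
P(F|do(R)) = Σ_{B} P(F|R,B)·P(B).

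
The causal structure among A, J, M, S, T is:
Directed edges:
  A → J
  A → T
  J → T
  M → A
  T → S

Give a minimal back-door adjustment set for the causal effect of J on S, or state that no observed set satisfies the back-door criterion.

J→S: minimal back-door set {A}.

desc(J)\{J}={S,T}; candidates ⊆ {A,M}.
size 0: {}; under {} J still reaches {A,M,S,T} ∋ S.
{A}: J⊥S given {A} in G with J→· removed — back-door holds.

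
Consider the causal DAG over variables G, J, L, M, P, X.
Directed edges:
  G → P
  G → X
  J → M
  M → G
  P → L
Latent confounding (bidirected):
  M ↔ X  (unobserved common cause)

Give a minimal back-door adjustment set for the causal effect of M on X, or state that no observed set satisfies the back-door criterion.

M→X: no observed back-door set.

desc(M)\{M}={G,L,P,X}; candidates ⊆ {J}.
M↔X: latent back-door arc(s) into M.
size 0: {}; under {} M still reaches {J,X} ∋ X.
size 1: {J}; under {J} M still reaches {X} ∋ X.
M↔X cannot be blocked by any observed set — no back-door set.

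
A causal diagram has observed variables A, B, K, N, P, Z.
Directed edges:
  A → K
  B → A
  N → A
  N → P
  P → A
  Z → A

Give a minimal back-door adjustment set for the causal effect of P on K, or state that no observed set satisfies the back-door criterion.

P→K: minimal back-door set {N}.

desc(P)\{P}={A,K}; candidates ⊆ {B,N,Z}.
size 0: {}; under {} P still reaches {A,K,N} ∋ K.
{N}: P⊥K given {N} in G with P→· removed — back-door holds.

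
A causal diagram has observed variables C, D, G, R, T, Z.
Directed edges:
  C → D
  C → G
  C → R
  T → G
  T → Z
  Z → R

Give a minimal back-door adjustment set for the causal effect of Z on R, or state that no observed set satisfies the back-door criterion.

desc(Z)\{Z}={R}; candidates ⊆ {C,D,G,T}.
∅: Z⊥R given ∅ in G with Z→· removed — back-door holds.

Z→R: minimal back-door set ∅.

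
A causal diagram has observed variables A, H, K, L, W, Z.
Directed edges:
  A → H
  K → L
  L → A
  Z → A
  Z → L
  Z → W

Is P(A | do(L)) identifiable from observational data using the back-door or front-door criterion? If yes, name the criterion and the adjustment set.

P(A|do(L)): backdoor, adjust for {Z}.

desc(L)\{L}={A,H}; candidates ⊆ {K,W,Z}.
size 0: {}; under {} L still reaches {A,H,K,W,Z} ∋ A.
{Z}: L⊥A given {Z} in G with L→· removed — back-door holds.
P(A|do(L)) = Σ_{Z} P(A|L,Z)·P(Z).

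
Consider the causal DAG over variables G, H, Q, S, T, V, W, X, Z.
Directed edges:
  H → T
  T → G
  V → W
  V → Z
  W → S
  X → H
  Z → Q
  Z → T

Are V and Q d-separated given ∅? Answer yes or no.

Bayes-Ball from V | ∅ reaches {G,Q,S,T,W,Z}.
Q ∈ reach(V|∅) ⇒ V ⊥̸ Q | ∅.

No — V and Q are d-connected given ∅.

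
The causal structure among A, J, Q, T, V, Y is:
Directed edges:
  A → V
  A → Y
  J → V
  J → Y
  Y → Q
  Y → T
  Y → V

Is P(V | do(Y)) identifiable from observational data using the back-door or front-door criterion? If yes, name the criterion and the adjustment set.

P(V|do(Y)): backdoor, adjust for {A, J}.

desc(Y)\{Y}={Q,T,V}; candidates ⊆ {A,J}.
size 0: {}; under {} Y still reaches {A,J,V} ∋ V.
size 1: {A}, {J}; under {A} Y still reaches {J,V} ∋ V.
{A,J}: Y⊥V given {A,J} in G with Y→· removed — back-door holds.
P(V|do(Y)) = Σ_{A,J} P(V|Y,A,J)·P(A,J).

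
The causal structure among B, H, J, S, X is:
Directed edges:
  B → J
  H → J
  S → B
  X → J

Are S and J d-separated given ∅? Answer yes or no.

No — S and J are d-connected given ∅.

Bayes-Ball from S | ∅ reaches {B,J}.
J ∈ reach(S|∅) ⇒ S ⊥̸ J | ∅.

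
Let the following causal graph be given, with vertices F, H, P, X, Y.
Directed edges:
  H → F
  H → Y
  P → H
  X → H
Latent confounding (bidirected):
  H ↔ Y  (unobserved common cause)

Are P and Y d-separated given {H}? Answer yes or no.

No — P and Y are d-connected given {H}.

Bayes-Ball from P | {H} reaches {X,Y}.
Y ∈ reach(P|{H}) ⇒ P ⊥̸ Y | {H}.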